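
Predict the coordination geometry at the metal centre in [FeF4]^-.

tetrahedral

Each fluoride is −1; balancing the −1 overall charge requires Fe(III).
Iron is a group-8 element; Fe(III) is therefore d⁵.
With 4 monodentate ligands the coordination number is 4.
Fluoride is a weak-field ligand.
A high-spin d⁵ ion has zero CFSE in either geometry, so four ligands adopt the sterically favoured tetrahedral geometry.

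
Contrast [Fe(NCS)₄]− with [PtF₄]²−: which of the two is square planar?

[PtF₄]²−

For [Fe(NCS)₄]−: Ligand charges: each isothiocyanate is −1. With an overall charge of −1 the iron centre must be in the +3 oxidation state. Iron is a group-8 element; Fe(III) is therefore d⁵. A high-spin d⁵ ion has zero CFSE in either geometry, so four ligands adopt the sterically favoured tetrahedral geometry. → tetrahedral.
For [PtF₄]²−: Ligand charges: each fluoride is −1. With an overall charge of −2 the platinum centre must be in the +2 oxidation state. Pt sits in group 10, so the d-electron count is 10 − 2 = 8. A 5d d⁸ ion has a large crystal-field splitting; square planar leaves the high-energy d_{x²−y²} orbital empty and maximises CFSE. → square planar.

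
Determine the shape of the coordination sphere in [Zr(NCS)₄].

Ligand charges: each isothiocyanate is −1. With an overall charge of 0 the zirconium centre must be in the +4 oxidation state.
Zirconium is a group-4 element; Zr(IV) is therefore d⁰.
Coordination number: 4.
A d⁰ ion has no crystal-field stabilisation preference between square planar and tetrahedral, so four ligands adopt the sterically favoured tetrahedral geometry.

tetrahedral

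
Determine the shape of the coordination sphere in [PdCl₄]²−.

square planar

Each chloride is −1; balancing the −2 overall charge requires Pd(II).
Palladium is a group-10 element; Pd(II) is therefore d⁸.
Coordination number: 4.
A 4d d⁸ ion has a large crystal-field splitting; square planar leaves the high-energy d_{x²−y²} orbital empty and maximises CFSE.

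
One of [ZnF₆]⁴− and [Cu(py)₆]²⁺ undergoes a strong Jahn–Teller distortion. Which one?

[ZnF₆]⁴−: Ligand charges: each fluoride is −1. With an overall charge of −4 the zinc centre must be in the +2 oxidation state. Zn sits in group 12, so the d-electron count is 12 − 2 = 10. The d¹⁰ configuration leaves the e_g set evenly filled (or empty) — no strong Jahn–Teller driving force.
[Cu(py)₆]²⁺: Pyridine is neutral; balancing the +2 overall charge requires Cu(II). Group 11 minus oxidation state 2 gives a d⁹ configuration. The t₂g⁶e_g³ configuration has an unevenly filled e_g set; the Jahn–Teller theorem predicts a tetragonal distortion (typically axial elongation) to lift the degeneracy.

[Cu(py)₆]²⁺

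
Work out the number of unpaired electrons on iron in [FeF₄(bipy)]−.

Ligand charges: each fluoride is −1; 2,2′-bipyridine is neutral. With an overall charge of −1 the iron centre must be in the +3 oxidation state.
Iron is a group-8 element; Fe(III) is therefore d⁵.
Counting donor atoms: 4×fluoride (monodentate) → 4 donors; 1×2,2′-bipyridine (bidentate) → 2 donors. Coordination number = 6.
The spin state decides the count: Fluoride is a weak-field ligand for a first-row metal, so the complex is high-spin.
An octahedral high-spin d⁵ ion is t₂g³e_g², giving 5 unpaired electrons.

5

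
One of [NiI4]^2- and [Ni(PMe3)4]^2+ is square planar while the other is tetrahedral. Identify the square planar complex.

[Ni(PMe3)4]^2+

For [NiI4]^2-: Summing ligand charges against the −2 overall charge gives an oxidation state of +2 for nickel. Group 10 minus oxidation state 2 gives a d⁸ configuration. Iodide is a weak-field ligand. With weak-field ligands the CFSE gain from square planar is small, so a 3d d⁸ ion takes the sterically preferred tetrahedral geometry. → tetrahedral.
For [Ni(PMe3)4]^2+: Trimethylphosphine is neutral; balancing the +2 overall charge requires Ni(II). Ni sits in group 10, so the d-electron count is 10 − 2 = 8. Trimethylphosphine is a strong-field ligand (high in the spectrochemical series). A 3d d⁸ ion with strong-field ligands gains enough CFSE to favour square planar over tetrahedral. → square planar.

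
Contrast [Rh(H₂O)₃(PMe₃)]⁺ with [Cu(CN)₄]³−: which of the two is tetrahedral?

For [Rh(H₂O)₃(PMe₃)]⁺: Ligand charges: water is neutral; trimethylphosphine is neutral. With an overall charge of +1 the rhodium centre must be in the +1 oxidation state. Group 9 minus oxidation state 1 gives a d⁸ configuration. A 4d d⁸ ion has a large crystal-field splitting; square planar leaves the high-energy d_{x²−y²} orbital empty and maximises CFSE. → square planar.
For [Cu(CN)₄]³−: Each cyanide is −1; balancing the −3 overall charge requires Cu(I). Cu sits in group 11, so the d-electron count is 11 − 1 = 10. A d¹⁰ ion has no crystal-field stabilisation preference between square planar and tetrahedral, so four ligands adopt the sterically favoured tetrahedral geometry. → tetrahedral.

[Cu(CN)₄]³−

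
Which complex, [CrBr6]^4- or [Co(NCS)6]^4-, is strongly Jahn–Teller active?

[CrBr6]^4-: Ligand charges: each bromide is −1. With an overall charge of −4 the chromium centre must be in the +2 oxidation state. Group 6 minus oxidation state 2 gives a d⁴ configuration. Bromide is a weak-field ligand for a first-row metal, so the complex is high-spin. The t₂g³e_g¹ (high-spin) configuration has an unevenly filled e_g set; the Jahn–Teller theorem predicts a tetragonal distortion (typically axial elongation) to lift the degeneracy.
[Co(NCS)6]^4-: Summing ligand charges against the −4 overall charge gives an oxidation state of +2 for cobalt. Group 9 minus oxidation state 2 gives a d⁷ configuration. Isothiocyanate is a weak-field ligand for a first-row metal, so the complex is high-spin. The d⁷ configuration leaves the e_g set evenly filled (or empty) — no strong Jahn–Teller driving force.

[CrBr6]^4-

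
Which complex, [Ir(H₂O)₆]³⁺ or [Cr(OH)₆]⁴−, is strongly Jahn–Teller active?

[Cr(OH)₆]⁴−

[Ir(H₂O)₆]³⁺: Ligand charges: water is neutral. With an overall charge of +3 the iridium centre must be in the +3 oxidation state. Ir sits in group 9, so the d-electron count is 9 − 3 = 6. A 5d ion has a large Δₒ and is invariably low-spin. The d⁶ configuration leaves the e_g set evenly filled (or empty) — no strong Jahn–Teller driving force.
[Cr(OH)₆]⁴−: Ligand charges: each hydroxide is −1. With an overall charge of −4 the chromium centre must be in the +2 oxidation state. Group 6 minus oxidation state 2 gives a d⁴ configuration. Hydroxide is a weak-field ligand for a first-row metal, so the complex is high-spin. The t₂g³e_g¹ (high-spin) configuration has an unevenly filled e_g set; the Jahn–Teller theorem predicts a tetragonal distortion (typically axial elongation) to lift the degeneracy.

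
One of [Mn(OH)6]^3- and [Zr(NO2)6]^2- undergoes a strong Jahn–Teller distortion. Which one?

[Mn(OH)6]^3-: Each hydroxide is −1; balancing the −3 overall charge requires Mn(III). Manganese is a group-7 element; Mn(III) is therefore d⁴. Hydroxide is a weak-field ligand for a first-row metal, so the complex is high-spin. The t₂g³e_g¹ (high-spin) configuration has an unevenly filled e_g set; the Jahn–Teller theorem predicts a tetragonal distortion (typically axial elongation) to lift the degeneracy.
[Zr(NO2)6]^2-: Summing ligand charges against the −2 overall charge gives an oxidation state of +4 for zirconium. Zirconium is a group-4 element; Zr(IV) is therefore d⁰. The d⁰ configuration leaves the e_g set evenly filled (or empty) — no strong Jahn–Teller driving force.

[Mn(OH)6]^3-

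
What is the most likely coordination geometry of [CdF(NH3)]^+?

Summing ligand charges against the +1 overall charge gives an oxidation state of +2 for cadmium.
Cd sits in group 12, so the d-electron count is 12 − 2 = 10.
Coordination number: 2.
A d¹⁰ ion with only two ligands adopts a linear arrangement (sp hybridisation; no CFSE preference).

linear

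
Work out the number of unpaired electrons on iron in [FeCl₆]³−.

5 unpaired electrons

Ligand charges: each chloride is −1. With an overall charge of −3 the iron centre must be in the +3 oxidation state.
Fe sits in group 8, so the d-electron count is 8 − 3 = 5.
The spin state decides the count: Chloride is a weak-field ligand for a first-row metal, so the complex is high-spin.
An octahedral high-spin d⁵ ion is t₂g³e_g², giving 5 unpaired electrons.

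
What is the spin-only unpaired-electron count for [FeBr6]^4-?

Each bromide is −1; balancing the −4 overall charge requires Fe(II).
Fe sits in group 8, so the d-electron count is 8 − 2 = 6.
The spin state decides the count: Bromide is a weak-field ligand for a first-row metal, so the complex is high-spin.
An octahedral high-spin d⁶ ion is t₂g⁴e_g², giving 4 unpaired electrons.

4 unpaired electrons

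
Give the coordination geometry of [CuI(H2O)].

Summing ligand charges against the 0 overall charge gives an oxidation state of +1 for copper.
Copper is a group-11 element; Cu(I) is therefore d¹⁰.
With 2 monodentate ligands the coordination number is 2.
A d¹⁰ ion with only two ligands adopts a linear arrangement (sp hybridisation; no CFSE preference).

linear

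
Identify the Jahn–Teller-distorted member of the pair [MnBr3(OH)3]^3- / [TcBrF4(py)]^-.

[MnBr3(OH)3]^3-

[MnBr3(OH)3]^3-: Summing ligand charges against the −3 overall charge gives an oxidation state of +3 for manganese. Group 7 minus oxidation state 3 gives a d⁴ configuration. Bromide and hydroxide are weak-field ligands for a first-row metal, so the complex is high-spin. The t₂g³e_g¹ (high-spin) configuration has an unevenly filled e_g set; the Jahn–Teller theorem predicts a tetragonal distortion (typically axial elongation) to lift the degeneracy.
[TcBrF4(py)]^-: Summing ligand charges against the −1 overall charge gives an oxidation state of +4 for technetium. Group 7 minus oxidation state 4 gives a d³ configuration. The d³ configuration leaves the e_g set evenly filled (or empty) — no strong Jahn–Teller driving force.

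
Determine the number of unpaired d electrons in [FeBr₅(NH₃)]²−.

5

Ligand charges: each bromide is −1; ammonia is neutral. With an overall charge of −2 the iron centre must be in the +3 oxidation state.
Group 8 minus oxidation state 3 gives a d⁵ configuration.
The spin state decides the count: Bromide is a weak-field ligand for a first-row metal, so the complex is high-spin.
An octahedral high-spin d⁵ ion is t₂g³e_g², giving 5 unpaired electrons.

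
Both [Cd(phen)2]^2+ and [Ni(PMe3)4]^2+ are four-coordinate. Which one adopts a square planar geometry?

[Ni(PMe3)4]^2+

For [Cd(phen)2]^2+: Summing ligand charges against the +2 overall charge gives an oxidation state of +2 for cadmium. Group 12 minus oxidation state 2 gives a d¹⁰ configuration. A d¹⁰ ion has no crystal-field stabilisation preference between square planar and tetrahedral, so four ligands adopt the sterically favoured tetrahedral geometry. → tetrahedral.
For [Ni(PMe3)4]^2+: Summing ligand charges against the +2 overall charge gives an oxidation state of +2 for nickel. Ni sits in group 10, so the d-electron count is 10 − 2 = 8. Trimethylphosphine is a strong-field ligand (high in the spectrochemical series). A 3d d⁸ ion with strong-field ligands gains enough CFSE to favour square planar over tetrahedral. → square planar.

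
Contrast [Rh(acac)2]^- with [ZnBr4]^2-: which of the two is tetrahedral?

For [Rh(acac)2]^-: Summing ligand charges against the −1 overall charge gives an oxidation state of +1 for rhodium. Rhodium is a group-9 element; Rh(I) is therefore d⁸. A 4d d⁸ ion has a large crystal-field splitting; square planar leaves the high-energy d_{x²−y²} orbital empty and maximises CFSE. → square planar.
For [ZnBr4]^2-: Ligand charges: each bromide is −1. With an overall charge of −2 the zinc centre must be in the +2 oxidation state. Zn sits in group 12, so the d-electron count is 12 − 2 = 10. A d¹⁰ ion has no crystal-field stabilisation preference between square planar and tetrahedral, so four ligands adopt the sterically favoured tetrahedral geometry. → tetrahedral.

[ZnBr4]^2-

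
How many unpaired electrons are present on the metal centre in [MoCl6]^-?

Summing ligand charges against the −1 overall charge gives an oxidation state of +5 for molybdenum.
Group 6 minus oxidation state 5 gives a d¹ configuration.
In an octahedral field the d¹ configuration is t₂g¹e_g⁰ (only one arrangement possible), giving 1 unpaired electron.

1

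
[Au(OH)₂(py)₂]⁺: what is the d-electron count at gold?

Each hydroxide is −1; pyridine is neutral; balancing the +1 overall charge requires Au(III).
Group 11 minus oxidation state 3 gives a d⁸ configuration.

d⁸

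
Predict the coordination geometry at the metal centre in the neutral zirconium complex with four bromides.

tetrahedral

Summing ligand charges against the 0 overall charge gives an oxidation state of +4 for zirconium.
Zirconium is a group-4 element; Zr(IV) is therefore d⁰.
With 4 monodentate ligands the coordination number is 4.
A d⁰ ion has no crystal-field stabilisation preference between square planar and tetrahedral, so four ligands adopt the sterically favoured tetrahedral geometry.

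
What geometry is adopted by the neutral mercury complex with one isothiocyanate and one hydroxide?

linear

Each isothiocyanate is −1; each hydroxide is −1; balancing the 0 overall charge requires Hg(II).
Hg sits in group 12, so the d-electron count is 12 − 2 = 10.
Coordination number: 2.
A d¹⁰ ion with only two ligands adopts a linear arrangement (sp hybridisation; no CFSE preference).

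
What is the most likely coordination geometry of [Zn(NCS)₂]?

linear

Each isothiocyanate is −1; balancing the 0 overall charge requires Zn(II).
Group 12 minus oxidation state 2 gives a d¹⁰ configuration.
With 2 monodentate ligands the coordination number is 2.
A d¹⁰ ion with only two ligands adopts a linear arrangement (sp hybridisation; no CFSE preference).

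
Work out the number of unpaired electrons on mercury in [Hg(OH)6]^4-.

Ligand charges: each hydroxide is −1. With an overall charge of −4 the mercury centre must be in the +2 oxidation state.
Group 12 minus oxidation state 2 gives a d¹⁰ configuration.
In an octahedral field the d¹⁰ configuration is t₂g⁶e_g⁴, giving 0 unpaired electrons.

0 unpaired electrons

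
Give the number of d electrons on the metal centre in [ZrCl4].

Each chloride is −1; balancing the 0 overall charge requires Zr(IV).
Zr sits in group 4, so the d-electron count is 4 − 4 = 0.

d0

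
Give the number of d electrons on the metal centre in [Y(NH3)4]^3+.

Ammonia is neutral; balancing the +3 overall charge requires Y(III).
Y sits in group 3, so the d-electron count is 3 − 3 = 0.

d⁰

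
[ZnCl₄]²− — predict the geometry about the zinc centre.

Ligand charges: each chloride is −1. With an overall charge of −2 the zinc centre must be in the +2 oxidation state.
Zn sits in group 12, so the d-electron count is 12 − 2 = 10.
With 4 monodentate ligands the coordination number is 4.
A d¹⁰ ion has no crystal-field stabilisation preference between square planar and tetrahedral, so four ligands adopt the sterically favoured tetrahedral geometry.

tetrahedral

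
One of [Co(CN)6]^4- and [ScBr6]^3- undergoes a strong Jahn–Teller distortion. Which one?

[Co(CN)6]^4-: Summing ligand charges against the −4 overall charge gives an oxidation state of +2 for cobalt. Cobalt is a group-9 element; Co(II) is therefore d⁷. Cyanide is a strong-field ligand (high in the spectrochemical series) for a first-row metal, so the complex is low-spin. The t₂g⁶e_g¹ (low-spin) configuration has an unevenly filled e_g set; the Jahn–Teller theorem predicts a tetragonal distortion (typically axial elongation) to lift the degeneracy.
[ScBr6]^3-: Summing ligand charges against the −3 overall charge gives an oxidation state of +3 for scandium. Scandium is a group-3 element; Sc(III) is therefore d⁰. The d⁰ configuration leaves the e_g set evenly filled (or empty) — no strong Jahn–Teller driving force.

[Co(CN)6]^4-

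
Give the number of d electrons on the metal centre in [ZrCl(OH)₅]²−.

Ligand charges: each chloride is −1; each hydroxide is −1. With an overall charge of −2 the zirconium centre must be in the +4 oxidation state.
Group 4 minus oxidation state 4 gives a d⁰ configuration.

d0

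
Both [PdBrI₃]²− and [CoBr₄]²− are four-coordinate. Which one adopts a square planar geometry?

[PdBrI₃]²−

For [PdBrI₃]²−: Summing ligand charges against the −2 overall charge gives an oxidation state of +2 for palladium. Group 10 minus oxidation state 2 gives a d⁸ configuration. A 4d d⁸ ion has a large crystal-field splitting; square planar leaves the high-energy d_{x²−y²} orbital empty and maximises CFSE. → square planar.
For [CoBr₄]²−: Summing ligand charges against the −2 overall charge gives an oxidation state of +2 for cobalt. Cobalt is a group-9 element; Co(II) is therefore d⁷. For a high-spin 3d d⁷ ion with weak-field ligands the small Δₜ gives little square-planar CFSE advantage, so four ligands adopt the sterically favoured tetrahedral geometry. → tetrahedral.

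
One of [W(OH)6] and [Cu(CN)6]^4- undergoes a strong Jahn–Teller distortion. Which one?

[W(OH)6]: Summing ligand charges against the 0 overall charge gives an oxidation state of +6 for tungsten. Group 6 minus oxidation state 6 gives a d⁰ configuration. The d⁰ configuration leaves the e_g set evenly filled (or empty) — no strong Jahn–Teller driving force.
[Cu(CN)6]^4-: Ligand charges: each cyanide is −1. With an overall charge of −4 the copper centre must be in the +2 oxidation state. Copper is a group-11 element; Cu(II) is therefore d⁹. The t₂g⁶e_g³ configuration has an unevenly filled e_g set; the Jahn–Teller theorem predicts a tetragonal distortion (typically axial elongation) to lift the degeneracy.

[Cu(CN)6]^4-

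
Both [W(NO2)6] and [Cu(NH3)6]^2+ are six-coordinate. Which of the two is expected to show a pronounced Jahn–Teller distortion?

[W(NO2)6]: Each nitro (N-bound nitrite) is −1; balancing the 0 overall charge requires W(VI). Group 6 minus oxidation state 6 gives a d⁰ configuration. The d⁰ configuration leaves the e_g set evenly filled (or empty) — no strong Jahn–Teller driving force.
[Cu(NH3)6]^2+: Ligand charges: ammonia is neutral. With an overall charge of +2 the copper centre must be in the +2 oxidation state. Cu sits in group 11, so the d-electron count is 11 − 2 = 9. The t₂g⁶e_g³ configuration has an unevenly filled e_g set; the Jahn–Teller theorem predicts a tetragonal distortion (typically axial elongation) to lift the degeneracy.

[Cu(NH3)6]^2+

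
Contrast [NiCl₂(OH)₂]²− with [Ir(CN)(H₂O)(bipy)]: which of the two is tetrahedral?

For [NiCl₂(OH)₂]²−: Ligand charges: each chloride is −1; each hydroxide is −1. With an overall charge of −2 the nickel centre must be in the +2 oxidation state. Ni sits in group 10, so the d-electron count is 10 − 2 = 8. Chloride and hydroxide are weak-field ligands. With weak-field ligands the CFSE gain from square planar is small, so a 3d d⁸ ion takes the sterically preferred tetrahedral geometry. → tetrahedral.
For [Ir(CN)(H₂O)(bipy)]: Each cyanide is −1; water is neutral; 2,2′-bipyridine is neutral; balancing the 0 overall charge requires Ir(I). Group 9 minus oxidation state 1 gives a d⁸ configuration. A 5d d⁸ ion has a large crystal-field splitting; square planar leaves the high-energy d_{x²−y²} orbital empty and maximises CFSE. → square planar.

[NiCl₂(OH)₂]²−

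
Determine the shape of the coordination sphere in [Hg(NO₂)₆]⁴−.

Summing ligand charges against the −4 overall charge gives an oxidation state of +2 for mercury.
Hg sits in group 12, so the d-electron count is 12 − 2 = 10.
With 6 monodentate ligands the coordination number is 6.
Six donors around a single metal centre give an octahedral coordination sphere.

octahedral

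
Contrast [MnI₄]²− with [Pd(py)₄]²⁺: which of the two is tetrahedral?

For [MnI₄]²−: Ligand charges: each iodide is −1. With an overall charge of −2 the manganese centre must be in the +2 oxidation state. Mn sits in group 7, so the d-electron count is 7 − 2 = 5. A high-spin d⁵ ion has zero CFSE in either geometry, so four ligands adopt the sterically favoured tetrahedral geometry. → tetrahedral.
For [Pd(py)₄]²⁺: Ligand charges: pyridine is neutral. With an overall charge of +2 the palladium centre must be in the +2 oxidation state. Palladium is a group-10 element; Pd(II) is therefore d⁸. A 4d d⁸ ion has a large crystal-field splitting; square planar leaves the high-energy d_{x²−y²} orbital empty and maximises CFSE. → square planar.

[MnI₄]²−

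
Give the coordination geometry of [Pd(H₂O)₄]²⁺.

square planar

Water is neutral; balancing the +2 overall charge requires Pd(II).
Palladium is a group-10 element; Pd(II) is therefore d⁸.
With 4 monodentate ligands the coordination number is 4.
A 4d d⁸ ion has a large crystal-field splitting; square planar leaves the high-energy d_{x²−y²} orbital empty and maximises CFSE.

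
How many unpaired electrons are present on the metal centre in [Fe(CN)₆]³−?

Summing ligand charges against the −3 overall charge gives an oxidation state of +3 for iron.
Fe sits in group 8, so the d-electron count is 8 − 3 = 5.
The spin state decides the count: Cyanide is a strong-field ligand (high in the spectrochemical series) for a first-row metal, so the complex is low-spin.
An octahedral low-spin d⁵ ion is t₂g⁵e_g⁰, giving 1 unpaired electron.

1 unpaired electron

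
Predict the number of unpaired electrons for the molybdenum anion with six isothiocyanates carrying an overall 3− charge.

3 unpaired electrons

Ligand charges: each isothiocyanate is −1. With an overall charge of −3 the molybdenum centre must be in the +3 oxidation state.
Molybdenum is a group-6 element; Mo(III) is therefore d³.
In an octahedral field the d³ configuration is t₂g³e_g⁰ (only one arrangement possible), giving 3 unpaired electrons.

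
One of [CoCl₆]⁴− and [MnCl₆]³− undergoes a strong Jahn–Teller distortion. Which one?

[MnCl₆]³−

[CoCl₆]⁴−: Ligand charges: each chloride is −1. With an overall charge of −4 the cobalt centre must be in the +2 oxidation state. Group 9 minus oxidation state 2 gives a d⁷ configuration. Chloride is a weak-field ligand for a first-row metal, so the complex is high-spin. The d⁷ configuration leaves the e_g set evenly filled (or empty) — no strong Jahn–Teller driving force.
[MnCl₆]³−: Summing ligand charges against the −3 overall charge gives an oxidation state of +3 for manganese. Mn sits in group 7, so the d-electron count is 7 − 3 = 4. Chloride is a weak-field ligand for a first-row metal, so the complex is high-spin. The t₂g³e_g¹ (high-spin) configuration has an unevenly filled e_g set; the Jahn–Teller theorem predicts a tetragonal distortion (typically axial elongation) to lift the degeneracy.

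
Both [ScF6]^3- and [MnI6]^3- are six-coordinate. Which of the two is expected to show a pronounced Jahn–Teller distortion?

[ScF6]^3-: Each fluoride is −1; balancing the −3 overall charge requires Sc(III). Group 3 minus oxidation state 3 gives a d⁰ configuration. The d⁰ configuration leaves the e_g set evenly filled (or empty) — no strong Jahn–Teller driving force.
[MnI6]^3-: Summing ligand charges against the −3 overall charge gives an oxidation state of +3 for manganese. Manganese is a group-7 element; Mn(III) is therefore d⁴. Iodide is a weak-field ligand for a first-row metal, so the complex is high-spin. The t₂g³e_g¹ (high-spin) configuration has an unevenly filled e_g set; the Jahn–Teller theorem predicts a tetragonal distortion (typically axial elongation) to lift the degeneracy.

[MnI6]^3-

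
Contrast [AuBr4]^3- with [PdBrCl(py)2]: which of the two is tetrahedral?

[AuBr4]^3-

For [AuBr4]^3-: Ligand charges: each bromide is −1. With an overall charge of −3 the gold centre must be in the +1 oxidation state. Gold is a group-11 element; Au(I) is therefore d¹⁰. A d¹⁰ ion has no crystal-field stabilisation preference between square planar and tetrahedral, so four ligands adopt the sterically favoured tetrahedral geometry. → tetrahedral.
For [PdBrCl(py)2]: Ligand charges: each bromide is −1; each chloride is −1; pyridine is neutral. With an overall charge of 0 the palladium centre must be in the +2 oxidation state. Pd sits in group 10, so the d-electron count is 10 − 2 = 8. A 4d d⁸ ion has a large crystal-field splitting; square planar leaves the high-energy d_{x²−y²} orbital empty and maximises CFSE. → square planar.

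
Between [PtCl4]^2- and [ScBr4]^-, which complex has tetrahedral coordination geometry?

For [PtCl4]^2-: Ligand charges: each chloride is −1. With an overall charge of −2 the platinum centre must be in the +2 oxidation state. Group 10 minus oxidation state 2 gives a d⁸ configuration. A 5d d⁸ ion has a large crystal-field splitting; square planar leaves the high-energy d_{x²−y²} orbital empty and maximises CFSE. → square planar.
For [ScBr4]^-: Summing ligand charges against the −1 overall charge gives an oxidation state of +3 for scandium. Group 3 minus oxidation state 3 gives a d⁰ configuration. A d⁰ ion has no crystal-field stabilisation preference between square planar and tetrahedral, so four ligands adopt the sterically favoured tetrahedral geometry. → tetrahedral.

[ScBr4]^-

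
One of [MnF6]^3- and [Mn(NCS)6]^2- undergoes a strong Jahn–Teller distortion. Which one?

[MnF6]^3-: Ligand charges: each fluoride is −1. With an overall charge of −3 the manganese centre must be in the +3 oxidation state. Manganese is a group-7 element; Mn(III) is therefore d⁴. Fluoride is a weak-field ligand for a first-row metal, so the complex is high-spin. The t₂g³e_g¹ (high-spin) configuration has an unevenly filled e_g set; the Jahn–Teller theorem predicts a tetragonal distortion (typically axial elongation) to lift the degeneracy.
[Mn(NCS)6]^2-: Each isothiocyanate is −1; balancing the −2 overall charge requires Mn(IV). Group 7 minus oxidation state 4 gives a d³ configuration. The d³ configuration leaves the e_g set evenly filled (or empty) — no strong Jahn–Teller driving force.

[MnF6]^3-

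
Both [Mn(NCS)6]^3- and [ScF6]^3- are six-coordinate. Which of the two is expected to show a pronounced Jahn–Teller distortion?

[Mn(NCS)6]^3-: Ligand charges: each isothiocyanate is −1. With an overall charge of −3 the manganese centre must be in the +3 oxidation state. Manganese is a group-7 element; Mn(III) is therefore d⁴. Isothiocyanate is a weak-field ligand for a first-row metal, so the complex is high-spin. The t₂g³e_g¹ (high-spin) configuration has an unevenly filled e_g set; the Jahn–Teller theorem predicts a tetragonal distortion (typically axial elongation) to lift the degeneracy.
[ScF6]^3-: Summing ligand charges against the −3 overall charge gives an oxidation state of +3 for scandium. Group 3 minus oxidation state 3 gives a d⁰ configuration. The d⁰ configuration leaves the e_g set evenly filled (or empty) — no strong Jahn–Teller driving force.

[Mn(NCS)6]^3-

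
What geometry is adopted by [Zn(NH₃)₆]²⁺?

Ammonia is neutral; balancing the +2 overall charge requires Zn(II).
Zn sits in group 12, so the d-electron count is 12 − 2 = 10.
With 6 monodentate ligands the coordination number is 6.
Six donors around a single metal centre give an octahedral coordination sphere.

octahedral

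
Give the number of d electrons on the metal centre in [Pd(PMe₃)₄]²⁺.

d⁸

Trimethylphosphine is neutral; balancing the +2 overall charge requires Pd(II).
Palladium is a group-10 element; Pd(II) is therefore d⁸.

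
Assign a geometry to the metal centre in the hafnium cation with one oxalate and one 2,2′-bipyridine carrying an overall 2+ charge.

Summing ligand charges against the +2 overall charge gives an oxidation state of +4 for hafnium.
Hafnium is a group-4 element; Hf(IV) is therefore d⁰.
Counting donor atoms: 1×oxalate (bidentate) → 2 donors; 1×2,2′-bipyridine (bidentate) → 2 donors. Coordination number = 4.
A d⁰ ion has no crystal-field stabilisation preference between square planar and tetrahedral, so four ligands adopt the sterically favoured tetrahedral geometry.

tetrahedral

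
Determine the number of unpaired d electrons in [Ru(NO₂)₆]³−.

Summing ligand charges against the −3 overall charge gives an oxidation state of +3 for ruthenium.
Ru sits in group 8, so the d-electron count is 8 − 3 = 5.
The spin state decides the count: a 4d ion has a large Δₒ and is invariably low-spin.
An octahedral low-spin d⁵ ion is t₂g⁵e_g⁰, giving 1 unpaired electron.

1 unpaired electron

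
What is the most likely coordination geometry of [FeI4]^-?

Ligand charges: each iodide is −1. With an overall charge of −1 the iron centre must be in the +3 oxidation state.
Group 8 minus oxidation state 3 gives a d⁵ configuration.
With 4 monodentate ligands the coordination number is 4.
Iodide is a weak-field ligand.
A high-spin d⁵ ion has zero CFSE in either geometry, so four ligands adopt the sterically favoured tetrahedral geometry.

tetrahedral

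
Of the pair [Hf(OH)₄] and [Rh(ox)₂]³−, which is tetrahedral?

[Hf(OH)₄]

For [Hf(OH)₄]: Summing ligand charges against the 0 overall charge gives an oxidation state of +4 for hafnium. Hf sits in group 4, so the d-electron count is 4 − 4 = 0. A d⁰ ion has no crystal-field stabilisation preference between square planar and tetrahedral, so four ligands adopt the sterically favoured tetrahedral geometry. → tetrahedral.
For [Rh(ox)₂]³−: Each oxalate is −2; balancing the −3 overall charge requires Rh(I). Group 9 minus oxidation state 1 gives a d⁸ configuration. A 4d d⁸ ion has a large crystal-field splitting; square planar leaves the high-energy d_{x²−y²} orbital empty and maximises CFSE. → square planar.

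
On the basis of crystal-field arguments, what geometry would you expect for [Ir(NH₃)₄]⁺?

Summing ligand charges against the +1 overall charge gives an oxidation state of +1 for iridium.
Ir sits in group 9, so the d-electron count is 9 − 1 = 8.
With 4 monodentate ligands the coordination number is 4.
A 5d d⁸ ion has a large crystal-field splitting; square planar leaves the high-energy d_{x²−y²} orbital empty and maximises CFSE.

square planar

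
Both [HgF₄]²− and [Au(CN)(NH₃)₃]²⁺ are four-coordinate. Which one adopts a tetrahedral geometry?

For [HgF₄]²−: Each fluoride is −1; balancing the −2 overall charge requires Hg(II). Group 12 minus oxidation state 2 gives a d¹⁰ configuration. A d¹⁰ ion has no crystal-field stabilisation preference between square planar and tetrahedral, so four ligands adopt the sterically favoured tetrahedral geometry. → tetrahedral.
For [Au(CN)(NH₃)₃]²⁺: Summing ligand charges against the +2 overall charge gives an oxidation state of +3 for gold. Au sits in group 11, so the d-electron count is 11 − 3 = 8. A 5d d⁸ ion has a large crystal-field splitting; square planar leaves the high-energy d_{x²−y²} orbital empty and maximises CFSE. → square planar.

[HgF₄]²−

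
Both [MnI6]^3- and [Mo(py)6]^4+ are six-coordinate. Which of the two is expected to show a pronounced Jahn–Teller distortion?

[MnI6]^3-: Summing ligand charges against the −3 overall charge gives an oxidation state of +3 for manganese. Manganese is a group-7 element; Mn(III) is therefore d⁴. Iodide is a weak-field ligand for a first-row metal, so the complex is high-spin. The t₂g³e_g¹ (high-spin) configuration has an unevenly filled e_g set; the Jahn–Teller theorem predicts a tetragonal distortion (typically axial elongation) to lift the degeneracy.
[Mo(py)6]^4+: Pyridine is neutral; balancing the +4 overall charge requires Mo(IV). Molybdenum is a group-6 element; Mo(IV) is therefore d². The d² configuration leaves the e_g set evenly filled (or empty) — no strong Jahn–Teller driving force.

[MnI6]^3-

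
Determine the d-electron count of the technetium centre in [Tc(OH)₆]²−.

d³

Summing ligand charges against the −2 overall charge gives an oxidation state of +4 for technetium.
Tc sits in group 7, so the d-electron count is 7 − 4 = 3.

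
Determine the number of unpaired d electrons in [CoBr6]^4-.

Each bromide is −1; balancing the −4 overall charge requires Co(II).
Cobalt is a group-9 element; Co(II) is therefore d⁷.
The spin state decides the count: Bromide is a weak-field ligand for a first-row metal, so the complex is high-spin.
An octahedral high-spin d⁷ ion is t₂g⁵e_g², giving 3 unpaired electrons.

3 unpaired electrons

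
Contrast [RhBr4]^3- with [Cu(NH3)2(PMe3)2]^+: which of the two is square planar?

[RhBr4]^3-

For [RhBr4]^3-: Summing ligand charges against the −3 overall charge gives an oxidation state of +1 for rhodium. Group 9 minus oxidation state 1 gives a d⁸ configuration. A 4d d⁸ ion has a large crystal-field splitting; square planar leaves the high-energy d_{x²−y²} orbital empty and maximises CFSE. → square planar.
For [Cu(NH3)2(PMe3)2]^+: Ligand charges: ammonia is neutral; trimethylphosphine is neutral. With an overall charge of +1 the copper centre must be in the +1 oxidation state. Group 11 minus oxidation state 1 gives a d¹⁰ configuration. A d¹⁰ ion has no crystal-field stabilisation preference between square planar and tetrahedral, so four ligands adopt the sterically favoured tetrahedral geometry. → tetrahedral.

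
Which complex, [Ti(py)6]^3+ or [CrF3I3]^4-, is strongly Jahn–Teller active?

[CrF3I3]^4-

[Ti(py)6]^3+: Pyridine is neutral; balancing the +3 overall charge requires Ti(III). Titanium is a group-4 element; Ti(III) is therefore d¹. The d¹ configuration leaves the e_g set evenly filled (or empty) — no strong Jahn–Teller driving force.
[CrF3I3]^4-: Ligand charges: each fluoride is −1; each iodide is −1. With an overall charge of −4 the chromium centre must be in the +2 oxidation state. Chromium is a group-6 element; Cr(II) is therefore d⁴. Fluoride and iodide are weak-field ligands for a first-row metal, so the complex is high-spin. The t₂g³e_g¹ (high-spin) configuration has an unevenly filled e_g set; the Jahn–Teller theorem predicts a tetragonal distortion (typically axial elongation) to lift the degeneracy.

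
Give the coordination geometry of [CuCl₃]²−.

Ligand charges: each chloride is −1. With an overall charge of −2 the copper centre must be in the +1 oxidation state.
Copper is a group-11 element; Cu(I) is therefore d¹⁰.
Coordination number: 3.
Three ligands around a d¹⁰ centre minimise repulsion in a trigonal-planar arrangement.

trigonal planar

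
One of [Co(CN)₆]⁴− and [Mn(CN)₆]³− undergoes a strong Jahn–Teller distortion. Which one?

[Co(CN)₆]⁴−: Summing ligand charges against the −4 overall charge gives an oxidation state of +2 for cobalt. Co sits in group 9, so the d-electron count is 9 − 2 = 7. Cyanide is a strong-field ligand (high in the spectrochemical series) for a first-row metal, so the complex is low-spin. The t₂g⁶e_g¹ (low-spin) configuration has an unevenly filled e_g set; the Jahn–Teller theorem predicts a tetragonal distortion (typically axial elongation) to lift the degeneracy.
[Mn(CN)₆]³−: Each cyanide is −1; balancing the −3 overall charge requires Mn(III). Mn sits in group 7, so the d-electron count is 7 − 3 = 4. Cyanide is a strong-field ligand (high in the spectrochemical series) for a first-row metal, so the complex is low-spin. The d⁴ configuration leaves the e_g set evenly filled (or empty) — no strong Jahn–Teller driving force.

[Co(CN)₆]⁴−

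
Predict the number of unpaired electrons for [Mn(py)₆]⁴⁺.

Ligand charges: pyridine is neutral. With an overall charge of +4 the manganese centre must be in the +4 oxidation state.
Mn sits in group 7, so the d-electron count is 7 − 4 = 3.
In an octahedral field the d³ configuration is t₂g³e_g⁰ (only one arrangement possible), giving 3 unpaired electrons.

3 unpaired electrons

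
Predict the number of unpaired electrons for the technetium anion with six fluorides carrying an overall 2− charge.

3

Summing ligand charges against the −2 overall charge gives an oxidation state of +4 for technetium.
Group 7 minus oxidation state 4 gives a d³ configuration.
In an octahedral field the d³ configuration is t₂g³e_g⁰ (only one arrangement possible), giving 3 unpaired electrons.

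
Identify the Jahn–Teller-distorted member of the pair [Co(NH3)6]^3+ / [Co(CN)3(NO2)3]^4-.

[Co(NH3)6]^3+: Ligand charges: ammonia is neutral. With an overall charge of +3 the cobalt centre must be in the +3 oxidation state. Co sits in group 9, so the d-electron count is 9 − 3 = 6. Co(III) has an exceptionally large octahedral splitting and is low-spin with essentially every ligand except fluoride. The d⁶ configuration leaves the e_g set evenly filled (or empty) — no strong Jahn–Teller driving force.
[Co(CN)3(NO2)3]^4-: Each cyanide is −1; each nitro (N-bound nitrite) is −1; balancing the −4 overall charge requires Co(II). Co sits in group 9, so the d-electron count is 9 − 2 = 7. Cyanide and nitro (N-bound nitrite) are strong-field ligands (high in the spectrochemical series) for a first-row metal, so the complex is low-spin. The t₂g⁶e_g¹ (low-spin) configuration has an unevenly filled e_g set; the Jahn–Teller theorem predicts a tetragonal distortion (typically axial elongation) to lift the degeneracy.

[Co(CN)3(NO2)3]^4-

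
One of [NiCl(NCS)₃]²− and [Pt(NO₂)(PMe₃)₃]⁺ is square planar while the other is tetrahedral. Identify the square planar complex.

[Pt(NO₂)(PMe₃)₃]⁺

For [NiCl(NCS)₃]²−: Summing ligand charges against the −2 overall charge gives an oxidation state of +2 for nickel. Ni sits in group 10, so the d-electron count is 10 − 2 = 8. Chloride and isothiocyanate are weak-field ligands. With weak-field ligands the CFSE gain from square planar is small, so a 3d d⁸ ion takes the sterically preferred tetrahedral geometry. → tetrahedral.
For [Pt(NO₂)(PMe₃)₃]⁺: Ligand charges: each nitro (N-bound nitrite) is −1; trimethylphosphine is neutral. With an overall charge of +1 the platinum centre must be in the +2 oxidation state. Group 10 minus oxidation state 2 gives a d⁸ configuration. A 5d d⁸ ion has a large crystal-field splitting; square planar leaves the high-energy d_{x²−y²} orbital empty and maximises CFSE. → square planar.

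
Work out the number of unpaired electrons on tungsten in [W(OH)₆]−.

Each hydroxide is −1; balancing the −1 overall charge requires W(V).
Tungsten is a group-6 element; W(V) is therefore d¹.
In an octahedral field the d¹ configuration is t₂g¹e_g⁰ (only one arrangement possible), giving 1 unpaired electron.

1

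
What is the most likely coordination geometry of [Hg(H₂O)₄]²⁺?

Summing ligand charges against the +2 overall charge gives an oxidation state of +2 for mercury.
Mercury is a group-12 element; Hg(II) is therefore d¹⁰.
With 4 monodentate ligands the coordination number is 4.
A d¹⁰ ion has no crystal-field stabilisation preference between square planar and tetrahedral, so four ligands adopt the sterically favoured tetrahedral geometry.

tetrahedral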